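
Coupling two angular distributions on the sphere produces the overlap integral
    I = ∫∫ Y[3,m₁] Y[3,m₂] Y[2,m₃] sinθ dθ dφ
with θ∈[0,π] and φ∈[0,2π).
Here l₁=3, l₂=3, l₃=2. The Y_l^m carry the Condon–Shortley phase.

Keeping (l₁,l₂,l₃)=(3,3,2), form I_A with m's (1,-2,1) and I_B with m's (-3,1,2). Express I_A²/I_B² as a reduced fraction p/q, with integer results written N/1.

3/2

l's match ⇒ only the (l;m) 3-j factors differ between A and B.
A: triangle coeff Δ(3,3,2) = 1/3780; Σ_t [0,1]: t=0:+1/48 t=1:−1/12 = -1/16; (3j)²=1/28 [(3 3 2; 1 -2 1)], sign=+1
B: triangle coeff Δ(3,3,2) = 1/3780; Σ_t [4,4]: t=4:+1/96 = 1/96; (3j)²=1/42 [(3 3 2; -3 1 2)], sign=+1
I_A²/I_B² = (1/28)/(1/42) = 3/2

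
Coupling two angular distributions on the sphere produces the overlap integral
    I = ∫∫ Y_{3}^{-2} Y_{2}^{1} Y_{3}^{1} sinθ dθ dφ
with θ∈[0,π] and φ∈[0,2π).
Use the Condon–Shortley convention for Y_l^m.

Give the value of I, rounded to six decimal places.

0.162868

Rules hold: Σm=0, L=8 even, 1≤3≤5.
N = 7·5·7 = 245
Δ = 2!·4!·2!/9! = 1/3780
Racah Σ t=0..2: t=0:+1/24 t=1:−1/4 t=2:+1/24 = -1/6
⇒ 3j(3 2 3; 0 0 0)² = 4/105, sgn +1
Racah Σ t=1..2: t=1:−1/48 t=2:+1/12 = 1/16
⇒ 3j(3 2 3; -2 1 1)² = 1/28, sgn +1
4πI² = N·(3j₀)²·(3jₘ)² = 1/3
I = +1·√(0.333333/4π) = 0.16286750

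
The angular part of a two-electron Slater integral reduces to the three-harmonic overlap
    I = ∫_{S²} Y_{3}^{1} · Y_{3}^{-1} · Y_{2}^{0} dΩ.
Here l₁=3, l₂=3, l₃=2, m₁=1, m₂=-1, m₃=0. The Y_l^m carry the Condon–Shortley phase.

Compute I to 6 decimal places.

m-sum 0 ✓  L=8 even ✓  0≤2≤6 ✓
Π(2lᵢ+1) = 7×7×5 = 245
triangle coeff Δ(3,3,2) = 1/3780
Σ_t [1,3]: t=1:−1/24 t=2:+1/4 t=3:−1/24 = 1/6
(3j)²=4/105 [(3 3 2; 0 0 0)], sign=+1
Σ_t [0,2]: t=0:+1/96 t=1:−1/6 t=2:+1/16 = -3/32
(3j)²=3/140 [(3 3 2; 1 -1 0)], sign=-1
⇒ 4πI² = 1/5
I = (-1)√(1/5/(4π)) = -0.12615663

-0.126157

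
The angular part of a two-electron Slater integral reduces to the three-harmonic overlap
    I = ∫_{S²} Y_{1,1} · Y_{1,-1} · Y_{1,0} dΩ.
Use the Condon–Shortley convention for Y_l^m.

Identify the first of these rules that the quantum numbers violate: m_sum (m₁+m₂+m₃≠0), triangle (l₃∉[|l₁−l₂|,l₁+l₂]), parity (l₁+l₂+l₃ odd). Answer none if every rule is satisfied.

m₁+m₂+m₃ = 1 − 1 + 0 = 0  ✓
triangle: |1−1|=0 ≤ l₃=1 ≤ 1+1=2  ✓
parity: l₁+l₂+l₃ = 3 is odd  ✗

parity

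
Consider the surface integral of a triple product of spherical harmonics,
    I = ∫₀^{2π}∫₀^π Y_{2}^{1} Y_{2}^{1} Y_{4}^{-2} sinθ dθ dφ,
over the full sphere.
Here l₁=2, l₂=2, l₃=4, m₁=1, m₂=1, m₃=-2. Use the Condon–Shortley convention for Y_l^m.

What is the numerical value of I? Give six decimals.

0.254875

Checks pass: Σm=0; 8 even; l₃=4∈[0,4].
(2·2+1)(2·2+1)(2·4+1) = 225
Δ: 0! 4! 4! / 9! → 1/630
sum: t=0:+1/16 = 1/16
3j²(2 2 4; 0 0 0) = Δ·Π!·Σ² = 2/35  (sign +1)
sum: t=0:+1/36 = 1/36
3j²(2 2 4; 1 1 -2) = Δ·Π!·Σ² = 4/63  (sign +1)
combine: 4πI² = 225·2/35·4/63 = 40/49
take √, sign +1: I = 0.25487487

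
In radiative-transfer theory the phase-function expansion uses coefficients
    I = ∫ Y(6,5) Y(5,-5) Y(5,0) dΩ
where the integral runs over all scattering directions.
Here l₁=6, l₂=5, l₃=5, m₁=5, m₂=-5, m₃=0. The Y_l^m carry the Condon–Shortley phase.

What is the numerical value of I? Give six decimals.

Checks pass: Σm=0; 16 even; l₃=5∈[1,11].
(2·6+1)(2·5+1)(2·5+1) = 1573
Δ: 6! 6! 4! / 17! → 1/28588560
sum: t=1:−1/345600 t=2:+1/13824 t=3:−1/5184 t=4:+1/13824 t=5:−1/345600 = -7/129600
3j²(6 5 5; 0 0 0) = Δ·Π!·Σ² = 80/7293  (sign +1)
sum: t=0:+1/2073600 = 1/2073600
3j²(6 5 5; 5 -5 0) = Δ·Π!·Σ² = 15/884  (sign -1)
combine: 4πI² = 1573·80/7293·15/884 = 1100/3757
take √, sign -1: I = -0.15264086

-0.152641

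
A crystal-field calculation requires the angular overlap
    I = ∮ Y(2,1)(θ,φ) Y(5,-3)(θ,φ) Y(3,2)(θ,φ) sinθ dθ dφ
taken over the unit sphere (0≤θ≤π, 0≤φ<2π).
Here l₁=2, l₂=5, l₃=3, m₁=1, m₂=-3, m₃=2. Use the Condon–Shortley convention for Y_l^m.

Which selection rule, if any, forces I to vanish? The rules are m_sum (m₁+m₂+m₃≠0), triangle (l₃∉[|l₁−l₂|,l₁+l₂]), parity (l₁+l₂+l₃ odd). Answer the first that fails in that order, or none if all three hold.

none

m₁+m₂+m₃ = 1 − 3 + 2 = 0  ✓
triangle: |2−5|=3 ≤ l₃=3 ≤ 2+5=7  ✓
parity: l₁+l₂+l₃ = 10 is even  ✓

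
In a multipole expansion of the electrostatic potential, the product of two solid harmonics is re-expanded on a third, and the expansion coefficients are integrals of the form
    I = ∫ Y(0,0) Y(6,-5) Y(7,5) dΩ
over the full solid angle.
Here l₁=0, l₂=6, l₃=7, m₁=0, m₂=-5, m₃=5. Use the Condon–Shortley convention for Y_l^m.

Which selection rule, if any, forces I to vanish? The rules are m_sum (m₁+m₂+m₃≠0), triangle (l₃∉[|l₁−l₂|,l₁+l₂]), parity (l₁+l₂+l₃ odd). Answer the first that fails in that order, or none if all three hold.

m₁+m₂+m₃ = 0 − 5 + 5 = 0  ✓
triangle: |0−6|=6 ≤ l₃=7 ≤ 0+6=6  ✗
parity: l₁+l₂+l₃ = 13 is odd

triangle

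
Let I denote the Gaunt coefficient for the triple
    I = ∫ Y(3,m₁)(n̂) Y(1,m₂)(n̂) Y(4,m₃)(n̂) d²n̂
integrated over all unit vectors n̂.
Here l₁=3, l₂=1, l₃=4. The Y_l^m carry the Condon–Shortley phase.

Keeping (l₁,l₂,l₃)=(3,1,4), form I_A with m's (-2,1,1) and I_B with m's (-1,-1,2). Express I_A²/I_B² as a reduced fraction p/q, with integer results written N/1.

1/5

Shared (l₁,l₂,l₃)=(3,1,4): N and (l;000)² cancel in I_A²/I_B².
A: Δ = 0!·6!·2!/9! = 1/252; Racah Σ t=0..0: t=0:+1/240 = 1/240; ⇒ 3j(3 1 4; -2 1 1)² = 1/84, sgn -1
B: Δ = 0!·6!·2!/9! = 1/252; Racah Σ t=0..0: t=0:+1/96 = 1/96; ⇒ 3j(3 1 4; -1 -1 2)² = 5/84, sgn +1
I_A²/I_B² = (1/84)/(5/84) = 1/5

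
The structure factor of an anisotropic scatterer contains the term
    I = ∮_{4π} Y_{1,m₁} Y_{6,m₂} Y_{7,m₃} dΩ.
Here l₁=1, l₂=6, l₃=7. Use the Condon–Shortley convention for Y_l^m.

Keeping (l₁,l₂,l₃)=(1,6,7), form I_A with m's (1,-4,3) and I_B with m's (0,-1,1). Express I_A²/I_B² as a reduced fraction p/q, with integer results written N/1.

1/8

Shared (l₁,l₂,l₃)=(1,6,7): N and (l;000)² cancel in I_A²/I_B².
A: Δ = 0!·2!·12!/15! = 1/1365; Racah Σ t=0..0: t=0:+1/14515200 = 1/14515200; ⇒ 3j(1 6 7; 1 -4 3)² = 2/455, sgn +1
B: Δ = 0!·2!·12!/15! = 1/1365; Racah Σ t=0..0: t=0:+1/604800 = 1/604800; ⇒ 3j(1 6 7; 0 -1 1)² = 16/455, sgn +1
I_A²/I_B² = (2/455)/(16/455) = 1/8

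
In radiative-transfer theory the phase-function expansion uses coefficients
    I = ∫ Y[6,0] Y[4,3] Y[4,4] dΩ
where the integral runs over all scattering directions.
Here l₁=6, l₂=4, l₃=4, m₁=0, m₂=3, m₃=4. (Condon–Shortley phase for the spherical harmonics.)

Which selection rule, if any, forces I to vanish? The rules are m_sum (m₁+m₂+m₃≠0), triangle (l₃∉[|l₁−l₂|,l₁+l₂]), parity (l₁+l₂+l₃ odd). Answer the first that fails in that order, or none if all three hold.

azimuthal sum: 0 + 3 + 4 = 7  ✗
2 ≤ 4 ≤ 10 (triangle on l)
L = 6 + 4 + 4 = 14 (even)

m_sum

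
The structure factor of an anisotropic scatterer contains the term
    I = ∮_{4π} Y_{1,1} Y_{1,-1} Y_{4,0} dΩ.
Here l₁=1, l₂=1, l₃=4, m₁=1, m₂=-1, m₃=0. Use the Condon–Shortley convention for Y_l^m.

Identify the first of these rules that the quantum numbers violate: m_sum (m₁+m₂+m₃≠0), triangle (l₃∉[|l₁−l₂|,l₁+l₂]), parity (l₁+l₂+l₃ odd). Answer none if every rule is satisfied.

azimuthal sum: 1 − 1 + 0 = 0  ✓
0 ≤ 4 ≤ 2 (triangle on l)  ✗
L = 1 + 1 + 4 = 6 (even)

triangle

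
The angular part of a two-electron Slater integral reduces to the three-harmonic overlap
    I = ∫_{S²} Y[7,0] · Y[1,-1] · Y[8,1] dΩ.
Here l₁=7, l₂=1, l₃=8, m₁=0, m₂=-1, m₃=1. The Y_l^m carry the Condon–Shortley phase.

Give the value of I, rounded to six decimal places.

Checks pass: Σm=0; 16 even; l₃=8∈[6,8].
(2·7+1)(2·1+1)(2·8+1) = 765
Δ: 0! 14! 2! / 17! → 1/2040
sum: t=0:+1/25401600 = 1/25401600
3j²(7 1 8; 0 0 0) = Δ·Π!·Σ² = 8/255  (sign +1)
sum: t=0:+1/50803200 = 1/50803200
3j²(7 1 8; 0 -1 1) = Δ·Π!·Σ² = 3/170  (sign -1)
combine: 4πI² = 765·8/255·3/170 = 36/85
take √, sign -1: I = -0.18358486

-0.183585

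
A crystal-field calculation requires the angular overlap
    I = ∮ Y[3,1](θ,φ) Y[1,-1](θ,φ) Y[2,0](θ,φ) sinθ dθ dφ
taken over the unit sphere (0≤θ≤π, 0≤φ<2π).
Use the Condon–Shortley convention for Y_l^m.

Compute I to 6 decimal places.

-0.202301

m-sum 0 ✓  L=6 even ✓  2≤2≤4 ✓
Π(2lᵢ+1) = 7×3×5 = 105
triangle coeff Δ(3,1,2) = 1/105
Σ_t [1,1]: t=1:−1/4 = -1/4
(3j)²=3/35 [(3 1 2; 0 0 0)], sign=-1
Σ_t [0,0]: t=0:+1/8 = 1/8
(3j)²=2/35 [(3 1 2; 1 -1 0)], sign=+1
⇒ 4πI² = 18/35
I = (-1)√(18/35/(4π)) = -0.20230066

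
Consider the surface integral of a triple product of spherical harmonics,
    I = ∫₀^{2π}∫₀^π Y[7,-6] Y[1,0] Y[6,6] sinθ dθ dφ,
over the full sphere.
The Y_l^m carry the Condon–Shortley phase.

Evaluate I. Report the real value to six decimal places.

0.126157

Checks pass: Σm=0; 14 even; l₃=6∈[6,8].
(2·7+1)(2·1+1)(2·6+1) = 585
Δ: 2! 12! 0! / 15! → 1/1365
sum: t=1:−1/518400 = -1/518400
3j²(7 1 6; 0 0 0) = Δ·Π!·Σ² = 7/195  (sign -1)
sum: t=1:−1/479001600 = -1/479001600
3j²(7 1 6; -6 0 6) = Δ·Π!·Σ² = 1/105  (sign -1)
combine: 4πI² = 585·7/195·1/105 = 1/5
take √, sign +1: I = 0.12615663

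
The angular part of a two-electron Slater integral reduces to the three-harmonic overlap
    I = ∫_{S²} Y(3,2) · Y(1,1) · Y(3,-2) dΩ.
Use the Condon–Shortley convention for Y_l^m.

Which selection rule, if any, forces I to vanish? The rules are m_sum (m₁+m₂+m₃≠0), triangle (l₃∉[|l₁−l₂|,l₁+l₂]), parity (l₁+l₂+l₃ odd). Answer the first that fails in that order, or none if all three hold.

azimuthal sum: 2 + 1 − 2 = 1  ✗
2 ≤ 3 ≤ 4 (triangle on l)
L = 3 + 1 + 3 = 7 (odd)

m_sum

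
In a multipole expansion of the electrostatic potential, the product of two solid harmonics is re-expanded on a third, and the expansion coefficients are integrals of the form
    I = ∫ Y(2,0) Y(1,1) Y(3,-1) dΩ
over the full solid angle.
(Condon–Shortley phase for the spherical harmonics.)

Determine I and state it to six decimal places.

Rules hold: Σm=0, L=6 even, 1≤3≤3.
N = 5·3·7 = 105
Δ = 0!·4!·2!/7! = 1/105
Racah Σ t=0..0: t=0:+1/4 = 1/4
⇒ 3j(2 1 3; 0 0 0)² = 3/35, sgn -1
Racah Σ t=0..0: t=0:+1/8 = 1/8
⇒ 3j(2 1 3; 0 1 -1)² = 2/35, sgn +1
4πI² = N·(3j₀)²·(3jₘ)² = 18/35
I = -1·√(0.514286/4π) = -0.20230066

-0.202301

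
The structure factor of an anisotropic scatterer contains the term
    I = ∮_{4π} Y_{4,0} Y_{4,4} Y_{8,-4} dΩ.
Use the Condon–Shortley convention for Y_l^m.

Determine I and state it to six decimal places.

m-sum 0 ✓  L=16 even ✓  0≤8≤8 ✓
Π(2lᵢ+1) = 9×9×17 = 1377
triangle coeff Δ(4,4,8) = 1/218790
Σ_t [0,0]: t=0:+1/331776 = 1/331776
(3j)²=490/21879 [(4 4 8; 0 0 0)], sign=+1
Σ_t [0,0]: t=0:+1/23224320 = 1/23224320
(3j)²=1/442 [(4 4 8; 0 4 -4)], sign=+1
⇒ 4πI² = 2205/31603
I = (+1)√(2205/31603/(4π)) = 0.07451354

0.074514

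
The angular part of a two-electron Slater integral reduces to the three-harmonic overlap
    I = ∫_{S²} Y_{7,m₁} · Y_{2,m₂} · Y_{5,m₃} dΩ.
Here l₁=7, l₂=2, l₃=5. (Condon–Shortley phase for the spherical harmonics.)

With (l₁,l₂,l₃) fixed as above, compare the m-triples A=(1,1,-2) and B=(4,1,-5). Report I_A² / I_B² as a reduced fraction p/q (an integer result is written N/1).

Same 7,2,5: normalisation and zero-m 3j drop out of the ratio.
A: Δ: 4! 10! 0! / 15! → 1/15015; sum: t=3:−1/181440 = -1/181440; 3j²(7 2 5; 1 1 -2) = Δ·Π!·Σ² = 32/3003  (sign +1)
B: Δ: 4! 10! 0! / 15! → 1/15015; sum: t=3:−1/21772800 = -1/21772800; 3j²(7 2 5; 4 1 -5) = Δ·Π!·Σ² = 1/1365  (sign -1)
I_A²/I_B² = (32/3003)/(1/1365) = 160/11

160/11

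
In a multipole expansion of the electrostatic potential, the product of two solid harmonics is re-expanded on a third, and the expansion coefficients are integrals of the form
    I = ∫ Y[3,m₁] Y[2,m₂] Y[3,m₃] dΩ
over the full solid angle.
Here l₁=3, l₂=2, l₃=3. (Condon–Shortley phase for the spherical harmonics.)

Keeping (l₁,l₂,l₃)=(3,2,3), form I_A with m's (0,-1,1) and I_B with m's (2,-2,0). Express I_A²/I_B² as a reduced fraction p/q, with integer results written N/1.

1/10

l's match ⇒ only the (l;m) 3-j factors differ between A and B.
A: triangle coeff Δ(3,2,3) = 1/3780; Σ_t [0,1]: t=0:+1/12 t=1:−1/8 = -1/24; (3j)²=1/210 [(3 2 3; 0 -1 1)], sign=-1
B: triangle coeff Δ(3,2,3) = 1/3780; Σ_t [0,0]: t=0:+1/24 = 1/24; (3j)²=1/21 [(3 2 3; 2 -2 0)], sign=-1
I_A²/I_B² = (1/210)/(1/21) = 1/10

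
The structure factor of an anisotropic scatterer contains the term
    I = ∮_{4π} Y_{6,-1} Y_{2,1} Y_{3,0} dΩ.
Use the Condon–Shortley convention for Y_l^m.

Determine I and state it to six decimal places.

triangle: need 4≤l₃≤8, have 3; I=0

0.000000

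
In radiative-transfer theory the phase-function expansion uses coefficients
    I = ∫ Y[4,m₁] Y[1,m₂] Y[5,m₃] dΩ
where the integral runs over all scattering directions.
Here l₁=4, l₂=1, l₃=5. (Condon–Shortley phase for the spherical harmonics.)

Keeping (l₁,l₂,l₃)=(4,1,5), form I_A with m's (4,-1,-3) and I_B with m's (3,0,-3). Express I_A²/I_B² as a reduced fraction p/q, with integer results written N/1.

Shared (l₁,l₂,l₃)=(4,1,5): N and (l;000)² cancel in I_A²/I_B².
A: Δ = 0!·8!·2!/11! = 1/495; Racah Σ t=0..0: t=0:+1/80640 = 1/80640; ⇒ 3j(4 1 5; 4 -1 -3)² = 1/495, sgn +1
B: Δ = 0!·8!·2!/11! = 1/495; Racah Σ t=0..0: t=0:+1/5040 = 1/5040; ⇒ 3j(4 1 5; 3 0 -3)² = 16/495, sgn +1
I_A²/I_B² = (1/495)/(16/495) = 1/16

1/16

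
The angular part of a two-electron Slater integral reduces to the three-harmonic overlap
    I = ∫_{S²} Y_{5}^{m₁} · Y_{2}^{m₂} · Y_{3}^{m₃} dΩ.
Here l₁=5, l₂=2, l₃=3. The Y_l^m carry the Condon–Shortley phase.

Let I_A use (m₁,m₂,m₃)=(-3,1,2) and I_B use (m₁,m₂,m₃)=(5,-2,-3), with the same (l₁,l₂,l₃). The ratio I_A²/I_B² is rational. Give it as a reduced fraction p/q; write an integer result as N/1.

Same 5,2,3: normalisation and zero-m 3j drop out of the ratio.
A: Δ: 4! 6! 0! / 11! → 1/2310; sum: t=3:−1/720 = -1/720; 3j²(5 2 3; -3 1 2) = Δ·Π!·Σ² = 8/165  (sign +1)
B: Δ: 4! 6! 0! / 11! → 1/2310; sum: t=0:+1/17280 = 1/17280; 3j²(5 2 3; 5 -2 -3) = Δ·Π!·Σ² = 1/11  (sign +1)
I_A²/I_B² = (8/165)/(1/11) = 8/15

8/15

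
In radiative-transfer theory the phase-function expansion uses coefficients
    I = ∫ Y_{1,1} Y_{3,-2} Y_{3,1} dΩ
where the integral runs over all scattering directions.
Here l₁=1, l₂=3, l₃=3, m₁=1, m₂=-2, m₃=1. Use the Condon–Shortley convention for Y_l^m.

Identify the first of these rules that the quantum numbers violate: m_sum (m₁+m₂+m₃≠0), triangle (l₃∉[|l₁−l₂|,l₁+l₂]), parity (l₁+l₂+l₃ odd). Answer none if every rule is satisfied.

parity

Σmᵢ = 0  ✓
l₃∈[|l₁−l₂|,l₁+l₂]=[2,4], have l₃=3  ✓
Σlᵢ = 7 ⇒ odd  ✗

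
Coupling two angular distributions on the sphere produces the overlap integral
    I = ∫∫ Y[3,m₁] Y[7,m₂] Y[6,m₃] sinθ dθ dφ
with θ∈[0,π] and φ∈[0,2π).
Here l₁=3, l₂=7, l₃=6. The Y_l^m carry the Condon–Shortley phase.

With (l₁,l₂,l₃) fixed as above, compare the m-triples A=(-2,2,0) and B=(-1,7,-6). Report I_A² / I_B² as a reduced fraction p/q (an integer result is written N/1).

Same 3,7,6: normalisation and zero-m 3j drop out of the ratio.
A: Δ: 4! 2! 10! / 17! → 1/2042040; sum: t=3:−1/207360 t=4:+1/345600 = -1/518400; 3j²(3 7 6; -2 2 0) = Δ·Π!·Σ² = 12/2431  (sign -1)
B: Δ: 4! 2! 10! / 17! → 1/2042040; sum: t=4:+1/174182400 = 1/174182400; 3j²(3 7 6; -1 7 -6) = Δ·Π!·Σ² = 11/340  (sign +1)
I_A²/I_B² = (12/2431)/(11/340) = 240/1573

240/1573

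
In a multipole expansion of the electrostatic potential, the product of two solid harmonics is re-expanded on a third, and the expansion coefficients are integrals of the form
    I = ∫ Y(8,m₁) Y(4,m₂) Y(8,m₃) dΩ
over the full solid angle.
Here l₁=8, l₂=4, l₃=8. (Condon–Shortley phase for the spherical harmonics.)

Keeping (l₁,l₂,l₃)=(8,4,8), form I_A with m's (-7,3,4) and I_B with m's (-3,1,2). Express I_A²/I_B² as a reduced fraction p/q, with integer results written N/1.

143/120

Shared (l₁,l₂,l₃)=(8,4,8): N and (l;000)² cancel in I_A²/I_B².
A: Δ = 4!·12!·4!/21! = 1/185175900; Racah Σ t=3..4: t=3:−1/68976230400 t=4:+1/5748019200 = 1/6270566400; ⇒ 3j(8 4 8; -7 3 4)² = 121/11628, sgn +1
B: Δ = 4!·12!·4!/21! = 1/185175900; Racah Σ t=1..4: t=1:−1/1045094400 t=2:+1/52254720 t=3:−1/23224320 t=4:+1/87091200 = -1/74649600; ⇒ 3j(8 4 8; -3 1 2)² = 110/12597, sgn -1
I_A²/I_B² = (121/11628)/(110/12597) = 143/120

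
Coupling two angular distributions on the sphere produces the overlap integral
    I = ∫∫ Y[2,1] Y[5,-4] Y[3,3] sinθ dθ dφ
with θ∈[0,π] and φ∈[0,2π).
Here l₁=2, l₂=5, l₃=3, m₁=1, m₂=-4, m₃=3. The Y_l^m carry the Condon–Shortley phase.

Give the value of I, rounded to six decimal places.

Checks pass: Σm=0; 10 even; l₃=3∈[3,7].
(2·2+1)(2·5+1)(2·3+1) = 385
Δ: 4! 0! 6! / 11! → 1/2310
sum: t=2:+1/144 = 1/144
3j²(2 5 3; 0 0 0) = Δ·Π!·Σ² = 10/231  (sign -1)
sum: t=1:−1/4320 = -1/4320
3j²(2 5 3; 1 -4 3) = Δ·Π!·Σ² = 2/55  (sign -1)
combine: 4πI² = 385·10/231·2/55 = 20/33
take √, sign +1: I = 0.21961050

0.219610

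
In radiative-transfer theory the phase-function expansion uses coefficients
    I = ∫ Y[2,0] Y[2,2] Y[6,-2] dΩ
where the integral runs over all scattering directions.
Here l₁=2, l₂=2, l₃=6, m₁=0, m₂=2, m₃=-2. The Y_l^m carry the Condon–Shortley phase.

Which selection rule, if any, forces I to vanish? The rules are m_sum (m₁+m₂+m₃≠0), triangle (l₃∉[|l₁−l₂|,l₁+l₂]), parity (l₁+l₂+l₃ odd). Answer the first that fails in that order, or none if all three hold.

m₁+m₂+m₃ = 0 + 2 − 2 = 0  ✓
triangle: |2−2|=0 ≤ l₃=6 ≤ 2+2=4  ✗
parity: l₁+l₂+l₃ = 10 is even

triangle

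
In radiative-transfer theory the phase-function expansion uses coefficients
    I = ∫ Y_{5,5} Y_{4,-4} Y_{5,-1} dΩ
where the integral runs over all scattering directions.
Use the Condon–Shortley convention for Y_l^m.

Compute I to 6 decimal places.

Rules hold: Σm=0, L=14 even, 1≤5≤9.
N = 11·9·11 = 1089
Δ = 4!·6!·4!/15! = 1/3153150
Racah Σ t=0..4: t=0:+1/69120 t=1:−1/1728 t=2:+1/576 t=3:−1/1728 t=4:+1/69120 = 7/11520
⇒ 3j(5 4 5; 0 0 0)² = 2/143, sgn -1
Racah Σ t=0..0: t=0:+1/414720 = 1/414720
⇒ 3j(5 4 5; 5 -4 -1)² = 2/429, sgn +1
4πI² = N·(3j₀)²·(3jₘ)² = 12/169
I = -1·√(0.0710059/4π) = -0.07516962

-0.075170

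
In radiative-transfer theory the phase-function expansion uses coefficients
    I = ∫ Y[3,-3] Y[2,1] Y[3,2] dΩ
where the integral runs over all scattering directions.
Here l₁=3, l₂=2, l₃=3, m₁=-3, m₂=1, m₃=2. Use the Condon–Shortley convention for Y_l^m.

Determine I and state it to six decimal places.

-0.210261

Rules hold: Σm=0, L=8 even, 1≤3≤5.
N = 7·5·7 = 245
Δ = 2!·4!·2!/9! = 1/3780
Racah Σ t=0..2: t=0:+1/24 t=1:−1/4 t=2:+1/24 = -1/6
⇒ 3j(3 2 3; 0 0 0)² = 4/105, sgn +1
Racah Σ t=2..2: t=2:+1/48 = 1/48
⇒ 3j(3 2 3; -3 1 2)² = 5/84, sgn -1
4πI² = N·(3j₀)²·(3jₘ)² = 5/9
I = -1·√(0.555556/4π) = -0.21026104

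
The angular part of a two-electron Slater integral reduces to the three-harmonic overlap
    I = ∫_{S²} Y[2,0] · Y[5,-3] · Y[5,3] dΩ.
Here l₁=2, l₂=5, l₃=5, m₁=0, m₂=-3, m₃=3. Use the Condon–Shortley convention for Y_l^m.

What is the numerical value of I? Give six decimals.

Checks pass: Σm=0; 12 even; l₃=5∈[3,7].
(2·2+1)(2·5+1)(2·5+1) = 605
Δ: 2! 2! 8! / 13! → 1/38610
sum: t=0:+1/2880 t=1:−1/576 t=2:+1/2880 = -1/960
3j²(2 5 5; 0 0 0) = Δ·Π!·Σ² = 10/429  (sign +1)
sum: t=0:+1/5760 t=1:−1/5040 t=2:+1/161280 = -1/53760
3j²(2 5 5; 0 -3 3) = Δ·Π!·Σ² = 1/4290  (sign -1)
combine: 4πI² = 605·10/429·1/4290 = 5/1521
take √, sign -1: I = -0.01617393

-0.016174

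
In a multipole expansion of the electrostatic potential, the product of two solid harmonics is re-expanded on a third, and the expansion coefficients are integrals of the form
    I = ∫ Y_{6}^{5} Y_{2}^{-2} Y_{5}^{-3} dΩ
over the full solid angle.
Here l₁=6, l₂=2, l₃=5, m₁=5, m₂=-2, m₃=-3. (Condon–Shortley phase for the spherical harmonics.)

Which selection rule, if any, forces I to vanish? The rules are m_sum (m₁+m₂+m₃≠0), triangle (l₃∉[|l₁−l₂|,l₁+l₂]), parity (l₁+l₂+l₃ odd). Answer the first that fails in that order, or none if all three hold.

parity

m₁+m₂+m₃ = 5 − 2 − 3 = 0  ✓
triangle: |6−2|=4 ≤ l₃=5 ≤ 6+2=8  ✓
parity: l₁+l₂+l₃ = 13 is odd  ✗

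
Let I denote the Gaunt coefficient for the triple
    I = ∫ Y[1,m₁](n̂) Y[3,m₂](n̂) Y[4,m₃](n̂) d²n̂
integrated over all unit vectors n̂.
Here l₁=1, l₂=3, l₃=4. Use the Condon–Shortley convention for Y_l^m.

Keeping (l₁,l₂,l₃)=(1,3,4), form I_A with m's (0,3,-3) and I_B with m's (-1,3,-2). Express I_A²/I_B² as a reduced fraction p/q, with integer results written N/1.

l's match ⇒ only the (l;m) 3-j factors differ between A and B.
A: triangle coeff Δ(1,3,4) = 1/252; Σ_t [0,0]: t=0:+1/720 = 1/720; (3j)²=1/36 [(1 3 4; 0 3 -3)], sign=-1
B: triangle coeff Δ(1,3,4) = 1/252; Σ_t [0,0]: t=0:+1/1440 = 1/1440; (3j)²=1/252 [(1 3 4; -1 3 -2)], sign=+1
I_A²/I_B² = (1/36)/(1/252) = 7/1

7/1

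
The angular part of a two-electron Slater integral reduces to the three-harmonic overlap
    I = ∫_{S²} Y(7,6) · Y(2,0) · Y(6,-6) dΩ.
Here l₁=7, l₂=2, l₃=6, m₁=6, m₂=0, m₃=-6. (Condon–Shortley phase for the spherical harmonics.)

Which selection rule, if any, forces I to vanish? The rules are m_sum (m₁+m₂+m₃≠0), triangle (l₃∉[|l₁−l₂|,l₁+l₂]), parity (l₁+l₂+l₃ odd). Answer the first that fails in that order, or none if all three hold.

parity

m₁+m₂+m₃ = 6 + 0 − 6 = 0  ✓
triangle: |7−2|=5 ≤ l₃=6 ≤ 7+2=9  ✓
parity: l₁+l₂+l₃ = 15 is odd  ✗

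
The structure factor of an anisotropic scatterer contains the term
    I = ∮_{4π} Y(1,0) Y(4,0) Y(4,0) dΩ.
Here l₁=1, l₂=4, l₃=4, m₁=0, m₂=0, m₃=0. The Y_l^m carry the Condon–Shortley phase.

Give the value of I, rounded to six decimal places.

L=9 odd ⇒ parity kills the (l;000) factor ⇒ I = 0

0.000000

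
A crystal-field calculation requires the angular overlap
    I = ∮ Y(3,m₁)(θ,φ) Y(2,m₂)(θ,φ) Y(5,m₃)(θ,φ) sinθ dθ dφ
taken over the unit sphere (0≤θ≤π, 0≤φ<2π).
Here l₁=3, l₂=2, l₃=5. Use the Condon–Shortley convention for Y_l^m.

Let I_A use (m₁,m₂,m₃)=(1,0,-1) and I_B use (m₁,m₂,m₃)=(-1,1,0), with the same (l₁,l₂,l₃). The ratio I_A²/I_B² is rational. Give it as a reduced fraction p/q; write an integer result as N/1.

Same 3,2,5: normalisation and zero-m 3j drop out of the ratio.
A: Δ: 0! 6! 4! / 11! → 1/2310; sum: t=0:+1/192 = 1/192; 3j²(3 2 5; 1 0 -1) = Δ·Π!·Σ² = 3/77  (sign +1)
B: Δ: 0! 6! 4! / 11! → 1/2310; sum: t=0:+1/288 = 1/288; 3j²(3 2 5; -1 1 0) = Δ·Π!·Σ² = 5/231  (sign -1)
I_A²/I_B² = (3/77)/(5/231) = 9/5

9/5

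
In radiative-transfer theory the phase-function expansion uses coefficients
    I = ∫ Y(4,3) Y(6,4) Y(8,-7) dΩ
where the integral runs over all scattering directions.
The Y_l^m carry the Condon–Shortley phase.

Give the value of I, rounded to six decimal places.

-0.159602

m-sum 0 ✓  L=18 even ✓  2≤8≤10 ✓
Π(2lᵢ+1) = 9×13×17 = 1989
triangle coeff Δ(4,6,8) = 1/23279256
Σ_t [0,2]: t=0:+1/1658880 t=1:−1/518400 t=2:+1/1658880 = -1/1382400
(3j)²=504/46189 [(4 6 8; 0 0 0)], sign=-1
Σ_t [0,1]: t=0:+1/870912000 t=1:−1/261273600 = -1/373248000
(3j)²=343/23256 [(4 6 8; 3 4 -7)], sign=+1
⇒ 4πI² = 21609/67507
I = (-1)√(21609/67507/(4π)) = -0.15960188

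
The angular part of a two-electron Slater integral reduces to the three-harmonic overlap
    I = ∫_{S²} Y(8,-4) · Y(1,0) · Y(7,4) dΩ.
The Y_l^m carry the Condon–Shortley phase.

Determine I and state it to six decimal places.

0.211986

Checks pass: Σm=0; 16 even; l₃=7∈[7,9].
(2·8+1)(2·1+1)(2·7+1) = 765
Δ: 2! 14! 0! / 17! → 1/2040
sum: t=1:−1/25401600 = -1/25401600
3j²(8 1 7; 0 0 0) = Δ·Π!·Σ² = 8/255  (sign +1)
sum: t=1:−1/239500800 = -1/239500800
3j²(8 1 7; -4 0 4) = Δ·Π!·Σ² = 2/85  (sign +1)
combine: 4πI² = 765·8/255·2/85 = 48/85
take √, sign +1: I = 0.21198553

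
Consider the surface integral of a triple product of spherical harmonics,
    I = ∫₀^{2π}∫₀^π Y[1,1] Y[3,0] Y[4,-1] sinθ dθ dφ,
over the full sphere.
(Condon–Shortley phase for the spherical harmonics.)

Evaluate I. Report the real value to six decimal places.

Checks pass: Σm=0; 8 even; l₃=4∈[2,4].
(2·1+1)(2·3+1)(2·4+1) = 189
Δ: 0! 2! 6! / 9! → 1/252
sum: t=0:+1/36 = 1/36
3j²(1 3 4; 0 0 0) = Δ·Π!·Σ² = 4/63  (sign +1)
sum: t=0:+1/72 = 1/72
3j²(1 3 4; 1 0 -1) = Δ·Π!·Σ² = 5/126  (sign -1)
combine: 4πI² = 189·4/63·5/126 = 10/21
take √, sign -1: I = -0.19466390

-0.194664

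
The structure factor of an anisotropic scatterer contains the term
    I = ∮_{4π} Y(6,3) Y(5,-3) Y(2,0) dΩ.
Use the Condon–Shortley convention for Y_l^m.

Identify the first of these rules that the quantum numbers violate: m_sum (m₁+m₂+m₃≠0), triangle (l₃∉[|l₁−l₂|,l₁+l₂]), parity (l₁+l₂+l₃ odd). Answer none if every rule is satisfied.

m₁+m₂+m₃ = 3 − 3 + 0 = 0  ✓
triangle: |6−5|=1 ≤ l₃=2 ≤ 6+5=11  ✓
parity: l₁+l₂+l₃ = 13 is odd  ✗

parity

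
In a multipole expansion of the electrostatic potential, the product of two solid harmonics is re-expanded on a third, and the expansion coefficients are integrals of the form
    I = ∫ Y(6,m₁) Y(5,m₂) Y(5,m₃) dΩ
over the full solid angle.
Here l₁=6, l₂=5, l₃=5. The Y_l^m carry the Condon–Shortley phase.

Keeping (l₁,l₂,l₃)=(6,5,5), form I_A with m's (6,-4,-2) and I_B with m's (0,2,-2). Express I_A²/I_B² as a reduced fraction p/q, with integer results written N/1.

Shared (l₁,l₂,l₃)=(6,5,5): N and (l;000)² cancel in I_A²/I_B².
A: Δ = 6!·6!·4!/17! = 1/28588560; Racah Σ t=0..0: t=0:+1/3110400 = 1/3110400; ⇒ 3j(6 5 5; 6 -4 -2)² = 21/1105, sgn -1
B: Δ = 6!·6!·4!/17! = 1/28588560; Racah Σ t=3..6: t=3:−1/31104 t=4:+1/13824 t=5:−1/57600 t=6:+1/3110400 = 1/43200; ⇒ 3j(6 5 5; 0 2 -2)² = 108/12155, sgn -1
I_A²/I_B² = (21/1105)/(108/12155) = 77/36

77/36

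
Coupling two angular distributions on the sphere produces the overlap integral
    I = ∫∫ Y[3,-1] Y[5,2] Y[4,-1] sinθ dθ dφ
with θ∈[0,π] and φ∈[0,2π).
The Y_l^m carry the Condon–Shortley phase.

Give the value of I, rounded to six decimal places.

m-sum 0 ✓  L=12 even ✓  2≤4≤8 ✓
Π(2lᵢ+1) = 7×11×9 = 693
triangle coeff Δ(3,5,4) = 1/180180
Σ_t [1,3]: t=1:−1/576 t=2:+1/144 t=3:−1/576 = 1/288
(3j)²=20/1001 [(3 5 4; 0 0 0)], sign=+1
Σ_t [2,4]: t=2:+1/960 t=3:−1/288 t=4:+1/1728 = -1/540
(3j)²=128/6435 [(3 5 4; -1 2 -1)], sign=+1
⇒ 4πI² = 512/1859
I = (+1)√(512/1859/(4π)) = 0.14804384

0.148044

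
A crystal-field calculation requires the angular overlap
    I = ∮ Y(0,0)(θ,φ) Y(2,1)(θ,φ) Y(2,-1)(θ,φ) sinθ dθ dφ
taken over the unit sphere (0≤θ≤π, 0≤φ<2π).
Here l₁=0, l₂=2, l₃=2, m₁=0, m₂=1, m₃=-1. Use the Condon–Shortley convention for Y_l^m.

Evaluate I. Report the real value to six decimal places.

-0.282095

Checks pass: Σm=0; 4 even; l₃=2∈[2,2].
(2·0+1)(2·2+1)(2·2+1) = 25
Δ: 0! 0! 4! / 5! → 1/5
sum: t=0:+1/4 = 1/4
3j²(0 2 2; 0 0 0) = Δ·Π!·Σ² = 1/5  (sign +1)
sum: t=0:+1/6 = 1/6
3j²(0 2 2; 0 1 -1) = Δ·Π!·Σ² = 1/5  (sign -1)
combine: 4πI² = 25·1/5·1/5 = 1/1
take √, sign -1: I = -0.28209479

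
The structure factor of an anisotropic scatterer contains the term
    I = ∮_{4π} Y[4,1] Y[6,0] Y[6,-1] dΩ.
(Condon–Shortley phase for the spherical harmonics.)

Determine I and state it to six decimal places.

Rules hold: Σm=0, L=16 even, 2≤6≤10.
N = 9·13·13 = 1521
Δ = 4!·4!·8!/17! = 1/15315300
Racah Σ t=0..4: t=0:+1/829440 t=1:−1/25920 t=2:+1/9216 t=3:−1/25920 t=4:+1/829440 = 7/207360
⇒ 3j(4 6 6; 0 0 0)² = 28/2431, sgn +1
Racah Σ t=0..3: t=0:+1/207360 t=1:−1/17280 t=2:+1/13824 t=3:−1/103680 = 1/103680
⇒ 3j(4 6 6; 1 0 -1)² = 10/7293, sgn -1
4πI² = N·(3j₀)²·(3jₘ)² = 840/34969
I = -1·√(0.0240213/4π) = -0.04372130

-0.043721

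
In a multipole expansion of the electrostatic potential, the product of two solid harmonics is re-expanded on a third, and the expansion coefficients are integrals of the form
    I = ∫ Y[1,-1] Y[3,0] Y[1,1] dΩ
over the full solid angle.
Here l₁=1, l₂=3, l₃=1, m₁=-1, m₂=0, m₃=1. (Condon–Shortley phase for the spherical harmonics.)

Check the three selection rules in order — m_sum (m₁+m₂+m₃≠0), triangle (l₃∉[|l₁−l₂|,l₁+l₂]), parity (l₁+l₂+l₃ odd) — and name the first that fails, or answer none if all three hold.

triangle

azimuthal sum: -1 + 0 + 1 = 0  ✓
2 ≤ 1 ≤ 4 (triangle on l)  ✗
L = 1 + 3 + 1 = 5 (odd)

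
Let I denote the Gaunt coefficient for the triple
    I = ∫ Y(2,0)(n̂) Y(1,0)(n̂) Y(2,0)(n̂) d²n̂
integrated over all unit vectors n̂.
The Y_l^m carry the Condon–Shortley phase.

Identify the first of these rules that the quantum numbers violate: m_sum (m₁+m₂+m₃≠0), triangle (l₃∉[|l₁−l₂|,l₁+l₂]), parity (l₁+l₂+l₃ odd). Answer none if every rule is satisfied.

parity

azimuthal sum: 0 + 0 + 0 = 0  ✓
1 ≤ 2 ≤ 3 (triangle on l)  ✓
L = 2 + 1 + 2 = 5 (odd)  ✗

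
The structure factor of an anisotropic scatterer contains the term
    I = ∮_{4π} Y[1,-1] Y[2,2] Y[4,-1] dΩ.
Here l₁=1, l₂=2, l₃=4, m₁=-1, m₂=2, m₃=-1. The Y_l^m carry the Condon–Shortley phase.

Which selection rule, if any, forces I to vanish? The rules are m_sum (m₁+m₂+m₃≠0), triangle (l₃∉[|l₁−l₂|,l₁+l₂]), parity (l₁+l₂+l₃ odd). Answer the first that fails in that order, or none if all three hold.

azimuthal sum: -1 + 2 − 1 = 0  ✓
1 ≤ 4 ≤ 3 (triangle on l)  ✗
L = 1 + 2 + 4 = 7 (odd)

triangle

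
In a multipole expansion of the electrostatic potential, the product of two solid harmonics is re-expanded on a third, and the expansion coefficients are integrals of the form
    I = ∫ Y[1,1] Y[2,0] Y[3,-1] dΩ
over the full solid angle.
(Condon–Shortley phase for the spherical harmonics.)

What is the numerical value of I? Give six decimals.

-0.202301

Rules hold: Σm=0, L=6 even, 1≤3≤3.
N = 3·5·7 = 105
Δ = 0!·2!·4!/7! = 1/105
Racah Σ t=0..0: t=0:+1/4 = 1/4
⇒ 3j(1 2 3; 0 0 0)² = 3/35, sgn -1
Racah Σ t=0..0: t=0:+1/8 = 1/8
⇒ 3j(1 2 3; 1 0 -1)² = 2/35, sgn +1
4πI² = N·(3j₀)²·(3jₘ)² = 18/35
I = -1·√(0.514286/4π) = -0.20230066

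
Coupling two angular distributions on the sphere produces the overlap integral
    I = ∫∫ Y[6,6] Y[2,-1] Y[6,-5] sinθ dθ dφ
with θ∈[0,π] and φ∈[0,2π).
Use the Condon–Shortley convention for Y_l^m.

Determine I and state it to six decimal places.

m-sum 0 ✓  L=14 even ✓  4≤6≤8 ✓
Π(2lᵢ+1) = 13×5×13 = 845
triangle coeff Δ(6,2,6) = 1/90090
Σ_t [0,2]: t=0:+1/69120 t=1:−1/14400 t=2:+1/69120 = -7/172800
(3j)²=14/715 [(6 2 6; 0 0 0)], sign=-1
Σ_t [0,0]: t=0:+1/7257600 = 1/7257600
(3j)²=11/455 [(6 2 6; 6 -1 -5)], sign=-1
⇒ 4πI² = 2/5
I = (+1)√(2/5/(4π)) = 0.17841241

0.178412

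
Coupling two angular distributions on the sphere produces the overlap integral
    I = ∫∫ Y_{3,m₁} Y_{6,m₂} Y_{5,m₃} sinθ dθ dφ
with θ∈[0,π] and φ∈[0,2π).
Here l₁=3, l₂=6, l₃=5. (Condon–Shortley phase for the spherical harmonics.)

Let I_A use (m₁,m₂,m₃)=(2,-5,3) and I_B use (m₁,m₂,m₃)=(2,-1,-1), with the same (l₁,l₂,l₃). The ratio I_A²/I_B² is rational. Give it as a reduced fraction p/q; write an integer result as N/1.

11/7

l's match ⇒ only the (l;m) 3-j factors differ between A and B.
A: triangle coeff Δ(3,6,5) = 1/675675; Σ_t [0,1]: t=0:+1/120960 t=1:−1/483840 = 1/161280; (3j)²=2/91 [(3 6 5; 2 -5 3)], sign=+1
B: triangle coeff Δ(3,6,5) = 1/675675; Σ_t [0,1]: t=0:+1/17280 t=1:−1/6912 = -1/11520; (3j)²=2/143 [(3 6 5; 2 -1 -1)], sign=-1
I_A²/I_B² = (2/91)/(2/143) = 11/7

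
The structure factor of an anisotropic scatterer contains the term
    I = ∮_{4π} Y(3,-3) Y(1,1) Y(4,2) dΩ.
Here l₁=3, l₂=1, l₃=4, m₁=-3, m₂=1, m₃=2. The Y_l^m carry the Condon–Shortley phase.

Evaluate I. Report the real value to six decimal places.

0.061558

Checks pass: Σm=0; 8 even; l₃=4∈[2,4].
(2·3+1)(2·1+1)(2·4+1) = 189
Δ: 0! 6! 2! / 9! → 1/252
sum: t=0:+1/36 = 1/36
3j²(3 1 4; 0 0 0) = Δ·Π!·Σ² = 4/63  (sign +1)
sum: t=0:+1/1440 = 1/1440
3j²(3 1 4; -3 1 2) = Δ·Π!·Σ² = 1/252  (sign +1)
combine: 4πI² = 189·4/63·1/252 = 1/21
take √, sign +1: I = 0.06155813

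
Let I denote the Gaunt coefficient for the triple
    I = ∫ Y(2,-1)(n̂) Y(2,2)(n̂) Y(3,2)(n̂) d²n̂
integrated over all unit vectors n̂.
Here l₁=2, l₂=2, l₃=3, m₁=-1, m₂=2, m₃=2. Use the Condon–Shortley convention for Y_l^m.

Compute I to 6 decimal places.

0.000000

-1 + 2 + 2 = 3 ≠ 0: azimuthal integral kills it; I = 0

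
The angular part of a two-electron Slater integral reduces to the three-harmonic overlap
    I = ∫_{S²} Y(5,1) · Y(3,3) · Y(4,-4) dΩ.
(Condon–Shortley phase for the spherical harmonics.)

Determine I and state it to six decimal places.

Rules hold: Σm=0, L=12 even, 2≤4≤8.
N = 11·7·9 = 693
Δ = 4!·6!·2!/13! = 1/180180
Racah Σ t=1..3: t=1:−1/576 t=2:+1/144 t=3:−1/576 = 1/288
⇒ 3j(5 3 4; 0 0 0)² = 20/1001, sgn +1
Racah Σ t=4..4: t=4:+1/34560 = 1/34560
⇒ 3j(5 3 4; 1 3 -4)² = 1/429, sgn +1
4πI² = N·(3j₀)²·(3jₘ)² = 60/1859
I = +1·√(0.0322754/4π) = 0.05067935

0.050679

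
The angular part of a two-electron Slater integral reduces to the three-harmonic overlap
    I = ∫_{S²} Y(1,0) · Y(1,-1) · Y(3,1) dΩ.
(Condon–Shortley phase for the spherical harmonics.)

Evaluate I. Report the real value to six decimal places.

triangle: need 0≤l₃≤2, have 3; I=0

0.000000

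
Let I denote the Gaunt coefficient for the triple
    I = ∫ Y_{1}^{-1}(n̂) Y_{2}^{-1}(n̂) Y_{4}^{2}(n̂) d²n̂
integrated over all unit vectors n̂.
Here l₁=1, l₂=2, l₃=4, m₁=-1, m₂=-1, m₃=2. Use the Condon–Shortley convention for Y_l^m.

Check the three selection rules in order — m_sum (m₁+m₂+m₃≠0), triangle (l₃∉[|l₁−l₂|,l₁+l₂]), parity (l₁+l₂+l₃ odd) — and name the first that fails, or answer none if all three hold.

m₁+m₂+m₃ = -1 − 1 + 2 = 0  ✓
triangle: |1−2|=1 ≤ l₃=4 ≤ 1+2=3  ✗
parity: l₁+l₂+l₃ = 7 is odd

triangle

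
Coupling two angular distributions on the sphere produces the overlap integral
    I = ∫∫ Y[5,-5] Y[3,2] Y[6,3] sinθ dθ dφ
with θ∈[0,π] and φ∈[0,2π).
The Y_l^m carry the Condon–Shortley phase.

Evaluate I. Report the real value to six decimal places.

0.088266

m-sum 0 ✓  L=14 even ✓  2≤6≤8 ✓
Π(2lᵢ+1) = 11×7×13 = 1001
triangle coeff Δ(5,3,6) = 1/675675
Σ_t [0,2]: t=0:+1/8640 t=1:−1/2304 t=2:+1/8640 = -7/34560
(3j)²=7/429 [(5 3 6; 0 0 0)], sign=-1
Σ_t [2,2]: t=2:+1/483840 = 1/483840
(3j)²=6/1001 [(5 3 6; -5 2 3)], sign=-1
⇒ 4πI² = 14/143
I = (+1)√(14/143/(4π)) = 0.08826552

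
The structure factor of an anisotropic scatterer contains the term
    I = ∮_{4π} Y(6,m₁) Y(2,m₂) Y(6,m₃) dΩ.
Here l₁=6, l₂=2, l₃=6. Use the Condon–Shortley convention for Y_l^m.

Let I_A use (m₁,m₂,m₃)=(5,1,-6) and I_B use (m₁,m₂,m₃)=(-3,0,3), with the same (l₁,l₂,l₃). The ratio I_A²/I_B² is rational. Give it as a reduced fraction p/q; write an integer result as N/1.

Shared (l₁,l₂,l₃)=(6,2,6): N and (l;000)² cancel in I_A²/I_B².
A: Δ = 2!·10!·2!/15! = 1/90090; Racah Σ t=1..1: t=1:−1/7257600 = -1/7257600; ⇒ 3j(6 2 6; 5 1 -6)² = 11/455, sgn -1
B: Δ = 2!·10!·2!/15! = 1/90090; Racah Σ t=0..2: t=0:+1/1451520 t=1:−1/80640 t=2:+1/120960 = -1/290304; ⇒ 3j(6 2 6; -3 0 3)² = 5/2002, sgn +1
I_A²/I_B² = (11/455)/(5/2002) = 242/25

242/25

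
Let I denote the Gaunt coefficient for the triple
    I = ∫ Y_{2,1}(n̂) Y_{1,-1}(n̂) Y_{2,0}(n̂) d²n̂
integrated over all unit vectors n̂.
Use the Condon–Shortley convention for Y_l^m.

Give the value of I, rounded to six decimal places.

l₁+l₂+l₃=5 is odd: 3j(l;000)=0 ⇒ I=0

0.000000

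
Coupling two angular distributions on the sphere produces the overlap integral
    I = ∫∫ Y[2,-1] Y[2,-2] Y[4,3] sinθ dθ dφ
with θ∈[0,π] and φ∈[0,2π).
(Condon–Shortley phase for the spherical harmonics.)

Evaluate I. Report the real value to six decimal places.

Checks pass: Σm=0; 8 even; l₃=4∈[0,4].
(2·2+1)(2·2+1)(2·4+1) = 225
Δ: 0! 4! 4! / 9! → 1/630
sum: t=0:+1/16 = 1/16
3j²(2 2 4; 0 0 0) = Δ·Π!·Σ² = 2/35  (sign +1)
sum: t=0:+1/144 = 1/144
3j²(2 2 4; -1 -2 3) = Δ·Π!·Σ² = 1/18  (sign -1)
combine: 4πI² = 225·2/35·1/18 = 5/7
take √, sign -1: I = -0.23841361

-0.238414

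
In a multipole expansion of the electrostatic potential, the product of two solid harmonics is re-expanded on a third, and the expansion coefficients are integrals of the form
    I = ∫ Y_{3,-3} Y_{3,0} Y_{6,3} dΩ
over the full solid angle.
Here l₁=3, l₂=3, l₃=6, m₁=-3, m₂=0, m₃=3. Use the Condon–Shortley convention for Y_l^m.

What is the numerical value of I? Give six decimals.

m-sum 0 ✓  L=12 even ✓  0≤6≤6 ✓
Π(2lᵢ+1) = 7×7×13 = 637
triangle coeff Δ(3,3,6) = 1/12012
Σ_t [0,0]: t=0:+1/1296 = 1/1296
(3j)²=100/3003 [(3 3 6; 0 0 0)], sign=+1
Σ_t [0,0]: t=0:+1/25920 = 1/25920
(3j)²=1/143 [(3 3 6; -3 0 3)], sign=-1
⇒ 4πI² = 700/4719
I = (-1)√(700/4719/(4π)) = -0.10864734

-0.108647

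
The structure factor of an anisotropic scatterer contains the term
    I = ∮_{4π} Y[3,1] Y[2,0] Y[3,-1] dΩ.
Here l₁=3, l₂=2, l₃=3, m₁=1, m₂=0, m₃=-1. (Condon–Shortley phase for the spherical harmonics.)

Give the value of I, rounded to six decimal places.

Checks pass: Σm=0; 8 even; l₃=3∈[1,5].
(2·3+1)(2·2+1)(2·3+1) = 245
Δ: 2! 4! 2! / 9! → 1/3780
sum: t=0:+1/24 t=1:−1/4 t=2:+1/24 = -1/6
3j²(3 2 3; 0 0 0) = Δ·Π!·Σ² = 4/105  (sign +1)
sum: t=0:+1/16 t=1:−1/6 t=2:+1/96 = -3/32
3j²(3 2 3; 1 0 -1) = Δ·Π!·Σ² = 3/140  (sign -1)
combine: 4πI² = 245·4/105·3/140 = 1/5
take √, sign -1: I = -0.12615663

-0.126157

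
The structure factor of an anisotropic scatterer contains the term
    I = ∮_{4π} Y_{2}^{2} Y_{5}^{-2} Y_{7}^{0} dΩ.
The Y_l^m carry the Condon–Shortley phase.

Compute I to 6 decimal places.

0.067042

m-sum 0 ✓  L=14 even ✓  3≤7≤7 ✓
Π(2lᵢ+1) = 5×11×15 = 825
triangle coeff Δ(2,5,7) = 1/15015
Σ_t [0,0]: t=0:+1/57600 = 1/57600
(3j)²=21/715 [(2 5 7; 0 0 0)], sign=-1
Σ_t [0,0]: t=0:+1/725760 = 1/725760
(3j)²=1/429 [(2 5 7; 2 -2 0)], sign=-1
⇒ 4πI² = 105/1859
I = (+1)√(105/1859/(4π)) = 0.06704247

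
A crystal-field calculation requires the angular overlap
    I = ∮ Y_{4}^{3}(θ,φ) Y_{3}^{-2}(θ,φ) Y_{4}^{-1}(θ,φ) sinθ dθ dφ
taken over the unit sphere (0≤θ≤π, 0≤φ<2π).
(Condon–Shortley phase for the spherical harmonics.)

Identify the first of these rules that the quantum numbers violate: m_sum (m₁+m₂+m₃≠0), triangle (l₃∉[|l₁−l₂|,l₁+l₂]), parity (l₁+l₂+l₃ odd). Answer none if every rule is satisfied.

parity

azimuthal sum: 3 − 2 − 1 = 0  ✓
1 ≤ 4 ≤ 7 (triangle on l)  ✓
L = 4 + 3 + 4 = 11 (odd)  ✗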